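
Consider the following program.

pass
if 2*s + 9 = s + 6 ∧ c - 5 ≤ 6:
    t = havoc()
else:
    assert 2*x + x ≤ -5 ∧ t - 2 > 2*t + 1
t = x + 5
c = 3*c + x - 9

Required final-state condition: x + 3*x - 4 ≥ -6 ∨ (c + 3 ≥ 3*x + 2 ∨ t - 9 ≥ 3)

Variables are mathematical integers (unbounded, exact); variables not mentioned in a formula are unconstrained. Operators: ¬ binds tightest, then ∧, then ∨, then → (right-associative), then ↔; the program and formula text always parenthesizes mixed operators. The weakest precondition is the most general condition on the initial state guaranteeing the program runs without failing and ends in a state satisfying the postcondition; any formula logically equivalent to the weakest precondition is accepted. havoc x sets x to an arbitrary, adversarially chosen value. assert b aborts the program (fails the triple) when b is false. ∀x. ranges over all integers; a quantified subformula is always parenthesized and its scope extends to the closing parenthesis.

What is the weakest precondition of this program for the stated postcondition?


Working backward. After the program, the postcondition x + 3*x - 4 ≥ -6 ∨ (c + 3 ≥ 3*x + 2 ∨ t - 9 ≥ 3) must hold; in canonical form it is 4*x ≥ -2 ∨ c ≥ 3*x - 1 ∨ t ≥ 12.
Before c := 3*c + x - 9: 4*x ≥ -2 ∨ 3*c ≥ 2*x + 8 ∨ t ≥ 12
Before t := x + 5: 4*x ≥ -2 ∨ 3*c ≥ 2*x + 8 ∨ x ≥ 7
Then branch requires 4*x ≥ -2 ∨ 3*c ≥ 2*x + 8 ∨ x ≥ 7; else branch requires 3*x ≤ -5 ∧ t < -3 ∧ (4*x ≥ -2 ∨ 3*c ≥ 2*x + 8 ∨ x ≥ 7).
Before the if: ((s = -3 ∧ c ≤ 11) → (4*x ≥ -2 ∨ 3*c ≥ 2*x + 8 ∨ x ≥ 7)) ∧ ((¬(s = -3 ∧ c ≤ 11)) → (3*x ≤ -5 ∧ t < -3 ∧ (4*x ≥ -2 ∨ 3*c ≥ 2*x + 8 ∨ x ≥ 7)))
Before skip: ((s = -3 ∧ c ≤ 11) → (4*x ≥ -2 ∨ 3*c ≥ 2*x + 8 ∨ x ≥ 7)) ∧ ((¬(s = -3 ∧ c ≤ 11)) → (3*x ≤ -5 ∧ t < -3 ∧ (4*x ≥ -2 ∨ 3*c ≥ 2*x + 8 ∨ x ≥ 7)))
Answer: WP = ((s = -3 ∧ c ≤ 11) → (4*x ≥ -2 ∨ 3*c ≥ 2*x + 8 ∨ x ≥ 7)) ∧ ((¬(s = -3 ∧ c ≤ 11)) → (3*x ≤ -5 ∧ t < -3 ∧ (4*x ≥ -2 ∨ 3*c ≥ 2*x + 8 ∨ x ≥ 7)))


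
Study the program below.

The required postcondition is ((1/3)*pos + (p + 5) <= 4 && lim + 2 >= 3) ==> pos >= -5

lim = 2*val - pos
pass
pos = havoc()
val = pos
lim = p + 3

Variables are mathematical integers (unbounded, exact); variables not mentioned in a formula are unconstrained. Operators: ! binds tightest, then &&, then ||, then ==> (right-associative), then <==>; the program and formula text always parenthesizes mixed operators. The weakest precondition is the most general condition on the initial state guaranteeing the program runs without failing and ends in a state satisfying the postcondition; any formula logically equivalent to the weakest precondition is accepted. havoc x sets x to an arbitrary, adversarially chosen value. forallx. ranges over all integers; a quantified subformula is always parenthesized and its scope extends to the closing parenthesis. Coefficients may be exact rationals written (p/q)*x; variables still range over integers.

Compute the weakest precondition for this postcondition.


Working backward. After the program, the postcondition ((1/3)*pos + (p + 5) <= 4 && lim + 2 >= 3) ==> pos >= -5 must hold; in canonical form it is (p + (1/3)*pos <= -1 && lim >= 1) ==> pos >= -5.
Before lim := p + 3: (p + (1/3)*pos <= -1 && p >= -2) ==> pos >= -5
Before val := pos: (p + (1/3)*pos <= -1 && p >= -2) ==> pos >= -5
Before havoc pos: forall pos_1. ((p + (1/3)*pos_1 <= -1 && p >= -2) ==> pos_1 >= -5)
Before skip: forall pos_1. ((p + (1/3)*pos_1 <= -1 && p >= -2) ==> pos_1 >= -5)
Before lim := 2*val - pos: forall pos_1. ((p + (1/3)*pos_1 <= -1 && p >= -2) ==> pos_1 >= -5)
Answer: WP = forall pos_1. ((p + (1/3)*pos_1 <= -1 && p >= -2) ==> pos_1 >= -5)


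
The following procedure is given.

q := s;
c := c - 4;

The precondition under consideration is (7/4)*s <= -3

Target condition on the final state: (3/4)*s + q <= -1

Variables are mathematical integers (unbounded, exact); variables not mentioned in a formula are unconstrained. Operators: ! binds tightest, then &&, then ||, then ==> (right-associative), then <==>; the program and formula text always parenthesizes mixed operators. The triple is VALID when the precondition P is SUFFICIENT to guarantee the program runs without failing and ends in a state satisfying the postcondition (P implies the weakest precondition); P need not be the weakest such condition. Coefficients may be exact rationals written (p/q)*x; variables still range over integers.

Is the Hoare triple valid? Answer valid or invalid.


Working backward. After the program, the postcondition (3/4)*s + q <= -1 must hold; in canonical form it is q + (3/4)*s <= -1.
Before c := c - 4: q + (3/4)*s <= -1
Before q := s: (7/4)*s <= -1
The weakest precondition is (7/4)*s <= -1.
Check whether (7/4)*s <= -3 implies it.
Every state satisfying the precondition satisfies the weakest precondition: the implication holds.
Answer: valid


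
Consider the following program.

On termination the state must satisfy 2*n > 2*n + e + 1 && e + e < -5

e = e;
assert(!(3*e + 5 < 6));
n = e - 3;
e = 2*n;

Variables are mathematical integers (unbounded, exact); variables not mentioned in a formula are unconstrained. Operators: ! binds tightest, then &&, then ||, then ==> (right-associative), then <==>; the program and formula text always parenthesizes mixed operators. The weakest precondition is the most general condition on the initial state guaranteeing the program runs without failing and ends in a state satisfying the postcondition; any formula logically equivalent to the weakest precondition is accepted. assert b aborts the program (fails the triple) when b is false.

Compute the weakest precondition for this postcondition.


Working backward. After the program, the postcondition 2*n > 2*n + e + 1 && e + e < -5 must hold; in canonical form it is e < -1 && 2*e < -5.
Before e := 2*n: 2*n < -1 && 4*n < -5
Before n := e - 3: 2*e < 5 && 4*e < 7
Before assert !(3*e + 5 < 6): (!(3*e < 1)) && 2*e < 5 && 4*e < 7
Before e := e: (!(3*e < 1)) && 2*e < 5 && 4*e < 7
Answer: WP = (!(3*e < 1)) && 2*e < 5 && 4*e < 7


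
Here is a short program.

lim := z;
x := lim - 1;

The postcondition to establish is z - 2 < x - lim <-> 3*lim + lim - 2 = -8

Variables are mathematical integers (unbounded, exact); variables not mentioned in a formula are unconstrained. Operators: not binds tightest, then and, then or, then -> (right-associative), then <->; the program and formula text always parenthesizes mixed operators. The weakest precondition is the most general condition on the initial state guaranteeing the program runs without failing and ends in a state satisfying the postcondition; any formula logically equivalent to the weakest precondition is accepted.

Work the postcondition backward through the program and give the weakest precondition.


Working backward. After the program, the postcondition z - 2 < x - lim <-> 3*lim + lim - 2 = -8 must hold; in canonical form it is lim + z < x + 2 <-> 4*lim = -6.
Before x := lim - 1: z < 1 <-> 4*lim = -6
Before lim := z: z < 1 <-> 4*z = -6
Answer: WP = z < 1 <-> 4*z = -6


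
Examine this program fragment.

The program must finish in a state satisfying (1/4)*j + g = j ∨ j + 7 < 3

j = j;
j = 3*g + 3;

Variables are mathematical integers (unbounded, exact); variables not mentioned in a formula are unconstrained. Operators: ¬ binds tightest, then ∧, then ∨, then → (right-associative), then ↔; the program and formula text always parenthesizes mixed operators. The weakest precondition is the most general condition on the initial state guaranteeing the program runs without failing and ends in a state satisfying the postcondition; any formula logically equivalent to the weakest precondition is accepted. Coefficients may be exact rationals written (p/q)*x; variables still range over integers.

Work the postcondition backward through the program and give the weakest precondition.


Working backward. After the program, the postcondition (1/4)*j + g = j ∨ j + 7 < 3 must hold; in canonical form it is g = (3/4)*j ∨ j < -4.
Before j := 3*g + 3: (5/4)*g = -9/4 ∨ 3*g < -7
Before j := j: (5/4)*g = -9/4 ∨ 3*g < -7
Answer: WP = (5/4)*g = -9/4 ∨ 3*g < -7


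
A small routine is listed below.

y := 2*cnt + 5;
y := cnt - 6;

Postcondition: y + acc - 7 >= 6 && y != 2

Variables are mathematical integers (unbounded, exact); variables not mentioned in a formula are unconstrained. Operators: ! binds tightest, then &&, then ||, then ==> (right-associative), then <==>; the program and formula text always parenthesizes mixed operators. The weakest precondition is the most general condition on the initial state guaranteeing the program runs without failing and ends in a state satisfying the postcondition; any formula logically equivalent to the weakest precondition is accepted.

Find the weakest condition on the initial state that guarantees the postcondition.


Working backward. After the program, the postcondition y + acc - 7 >= 6 && y != 2 must hold; in canonical form it is acc + y >= 13 && y != 2.
Before y := cnt - 6: acc + cnt >= 19 && cnt != 8
Before y := 2*cnt + 5: acc + cnt >= 19 && cnt != 8
Answer: WP = acc + cnt >= 19 && cnt != 8


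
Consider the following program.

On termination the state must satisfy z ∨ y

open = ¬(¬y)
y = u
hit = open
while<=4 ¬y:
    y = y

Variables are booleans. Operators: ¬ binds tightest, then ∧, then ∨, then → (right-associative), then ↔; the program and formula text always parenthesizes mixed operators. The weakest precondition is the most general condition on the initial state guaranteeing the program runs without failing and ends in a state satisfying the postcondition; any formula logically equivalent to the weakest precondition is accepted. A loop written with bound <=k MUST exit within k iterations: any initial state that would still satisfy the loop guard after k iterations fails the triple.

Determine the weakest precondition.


Working backward. After the program, z ∨ y must hold.
Before the loop (bound <=4), unroll the exhaustion recursion (WP_0 = exit-now case; WP_j = one more guarded iteration, up to j = 4):
  WP_0: y ∧ (z ∨ y)
  WP_1: ((¬y) → (y ∧ (z ∨ y))) ∧ (y → (z ∨ y))
  WP_2: ((¬y) → (((¬y) → (y ∧ (z ∨ y))) ∧ (y → (z ∨ y)))) ∧ (y → (z ∨ y))
  WP_3: ((¬y) → (((¬y) → (((¬y) → (y ∧ (z ∨ y))) ∧ (y → (z ∨ y)))) ∧ (y → (z ∨ y)))) ∧ (y → (z ∨ y))
  WP_4: ((¬y) → (((¬y) → (((¬y) → (((¬y) → (y ∧ (z ∨ y))) ∧ (y → (z ∨ y)))) ∧ (y → (z ∨ y)))) ∧ (y → (z ∨ y)))) ∧ (y → (z ∨ y))
So before the loop: ((¬y) → (((¬y) → (((¬y) → (((¬y) → (y ∧ (z ∨ y))) ∧ (y → (z ∨ y)))) ∧ (y → (z ∨ y)))) ∧ (y → (z ∨ y)))) ∧ (y → (z ∨ y))
Before hit := open: ((¬y) → (((¬y) → (((¬y) → (((¬y) → (y ∧ (z ∨ y))) ∧ (y → (z ∨ y)))) ∧ (y → (z ∨ y)))) ∧ (y → (z ∨ y)))) ∧ (y → (z ∨ y))
Before y := u: ((¬u) → (((¬u) → (((¬u) → (((¬u) → (u ∧ (z ∨ u))) ∧ (u → (z ∨ u)))) ∧ (u → (z ∨ u)))) ∧ (u → (z ∨ u)))) ∧ (u → (z ∨ u))
Before open := ¬(¬y): ((¬u) → (((¬u) → (((¬u) → (((¬u) → (u ∧ (z ∨ u))) ∧ (u → (z ∨ u)))) ∧ (u → (z ∨ u)))) ∧ (u → (z ∨ u)))) ∧ (u → (z ∨ u))
Answer: WP = ((¬u) → (((¬u) → (((¬u) → (((¬u) → (u ∧ (z ∨ u))) ∧ (u → (z ∨ u)))) ∧ (u → (z ∨ u)))) ∧ (u → (z ∨ u)))) ∧ (u → (z ∨ u))


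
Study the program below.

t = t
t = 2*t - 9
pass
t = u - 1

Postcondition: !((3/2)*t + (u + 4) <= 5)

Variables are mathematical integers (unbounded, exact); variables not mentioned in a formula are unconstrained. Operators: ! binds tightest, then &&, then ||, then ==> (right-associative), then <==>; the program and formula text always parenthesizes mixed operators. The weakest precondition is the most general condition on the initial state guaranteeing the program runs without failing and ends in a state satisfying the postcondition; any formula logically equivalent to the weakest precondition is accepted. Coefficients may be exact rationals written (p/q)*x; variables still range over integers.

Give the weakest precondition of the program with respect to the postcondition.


Working backward. After the program, the postcondition !((3/2)*t + (u + 4) <= 5) must hold; in canonical form it is !((3/2)*t + u <= 1).
Before t := u - 1: !((5/2)*u <= 5/2)
Before skip: !((5/2)*u <= 5/2)
Before t := 2*t - 9: !((5/2)*u <= 5/2)
Before t := t: !((5/2)*u <= 5/2)
Answer: WP = !((5/2)*u <= 5/2)


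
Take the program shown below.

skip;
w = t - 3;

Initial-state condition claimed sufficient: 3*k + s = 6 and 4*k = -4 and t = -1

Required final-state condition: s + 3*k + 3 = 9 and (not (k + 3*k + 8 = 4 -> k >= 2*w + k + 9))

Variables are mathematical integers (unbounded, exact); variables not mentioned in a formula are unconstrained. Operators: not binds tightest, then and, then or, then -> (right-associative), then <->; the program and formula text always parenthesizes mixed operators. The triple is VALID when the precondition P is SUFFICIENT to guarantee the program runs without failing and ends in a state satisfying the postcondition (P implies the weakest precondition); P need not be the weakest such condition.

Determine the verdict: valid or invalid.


Working backward. After the program, the postcondition s + 3*k + 3 = 9 and (not (k + 3*k + 8 = 4 -> k >= 2*w + k + 9)) must hold; in canonical form it is 3*k + s = 6 and (not (4*k = -4 -> 2*w <= -9)).
Before w := t - 3: 3*k + s = 6 and (not (4*k = -4 -> 2*t <= -3))
Before skip: 3*k + s = 6 and (not (4*k = -4 -> 2*t <= -3))
The weakest precondition is 3*k + s = 6 and (not (4*k = -4 -> 2*t <= -3)).
Check whether 3*k + s = 6 and 4*k = -4 and t = -1 implies it.
Every state satisfying the precondition satisfies the weakest precondition: the implication holds.
Answer: valid


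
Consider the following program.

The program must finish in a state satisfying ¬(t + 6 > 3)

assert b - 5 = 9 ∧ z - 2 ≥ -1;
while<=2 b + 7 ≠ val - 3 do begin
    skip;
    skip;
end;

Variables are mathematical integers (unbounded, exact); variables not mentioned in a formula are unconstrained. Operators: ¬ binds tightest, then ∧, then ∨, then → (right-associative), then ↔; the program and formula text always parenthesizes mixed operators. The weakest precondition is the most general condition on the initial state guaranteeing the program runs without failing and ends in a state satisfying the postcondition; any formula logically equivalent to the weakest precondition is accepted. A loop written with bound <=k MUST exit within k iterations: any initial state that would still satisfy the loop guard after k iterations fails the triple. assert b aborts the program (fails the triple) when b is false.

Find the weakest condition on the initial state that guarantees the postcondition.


Working backward. After the program, the postcondition ¬(t + 6 > 3) must hold; in canonical form it is ¬(t > -3).
Before the loop (bound <=2), unroll the exhaustion recursion (WP_0 = exit-now case; WP_j = one more guarded iteration, up to j = 2):
  WP_0: (¬(b ≠ val - 10)) ∧ (¬(t > -3))
  WP_1: (b ≠ val - 10 → ((¬(b ≠ val - 10)) ∧ (¬(t > -3)))) ∧ ((¬(b ≠ val - 10)) → (¬(t > -3)))
  WP_2: (b ≠ val - 10 → ((b ≠ val - 10 → ((¬(b ≠ val - 10)) ∧ (¬(t > -3)))) ∧ ((¬(b ≠ val - 10)) → (¬(t > -3))))) ∧ ((¬(b ≠ val - 10)) → (¬(t > -3)))
So before the loop: (b ≠ val - 10 → ((b ≠ val - 10 → ((¬(b ≠ val - 10)) ∧ (¬(t > -3)))) ∧ ((¬(b ≠ val - 10)) → (¬(t > -3))))) ∧ ((¬(b ≠ val - 10)) → (¬(t > -3)))
Before assert b - 5 = 9 ∧ z - 2 ≥ -1: b = 14 ∧ z ≥ 1 ∧ (b ≠ val - 10 → ((b ≠ val - 10 → ((¬(b ≠ val - 10)) ∧ (¬(t > -3)))) ∧ ((¬(b ≠ val - 10)) → (¬(t > -3))))) ∧ ((¬(b ≠ val - 10)) → (¬(t > -3)))
Answer: WP = b = 14 ∧ z ≥ 1 ∧ (b ≠ val - 10 → ((b ≠ val - 10 → ((¬(b ≠ val - 10)) ∧ (¬(t > -3)))) ∧ ((¬(b ≠ val - 10)) → (¬(t > -3))))) ∧ ((¬(b ≠ val - 10)) → (¬(t > -3)))


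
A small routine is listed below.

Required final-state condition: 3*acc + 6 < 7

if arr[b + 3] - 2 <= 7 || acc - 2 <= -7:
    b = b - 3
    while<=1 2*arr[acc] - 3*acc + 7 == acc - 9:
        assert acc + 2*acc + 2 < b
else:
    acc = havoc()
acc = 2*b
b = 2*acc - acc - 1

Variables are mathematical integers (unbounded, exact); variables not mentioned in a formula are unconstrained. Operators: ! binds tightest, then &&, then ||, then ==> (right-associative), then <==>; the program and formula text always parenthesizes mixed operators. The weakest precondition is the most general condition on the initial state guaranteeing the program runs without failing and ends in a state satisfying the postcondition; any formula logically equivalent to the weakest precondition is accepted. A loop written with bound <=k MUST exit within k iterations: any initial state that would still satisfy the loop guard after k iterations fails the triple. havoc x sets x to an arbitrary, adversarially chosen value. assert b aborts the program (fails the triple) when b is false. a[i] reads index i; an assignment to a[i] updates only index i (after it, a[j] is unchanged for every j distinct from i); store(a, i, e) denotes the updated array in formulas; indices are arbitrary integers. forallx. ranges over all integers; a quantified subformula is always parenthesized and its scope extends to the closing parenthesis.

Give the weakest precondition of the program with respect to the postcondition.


Working backward. After the program, the postcondition 3*acc + 6 < 7 must hold; in canonical form it is 3*acc < 1.
Before b := 2*acc - acc - 1: 3*acc < 1
Before acc := 2*b: 6*b < 1
Then branch requires (2*arr[acc] == 4*acc - 16 ==> (3*acc < b - 5 && (!(2*arr[acc] == 4*acc - 16)) && 6*b < 19)) && ((!(2*arr[acc] == 4*acc - 16)) ==> 6*b < 19); else branch requires 6*b < 1.
Before the if: ((arr[b + 3] <= 9 || acc <= -5) ==> ((2*arr[acc] == 4*acc - 16 ==> (3*acc < b - 5 && (!(2*arr[acc] == 4*acc - 16)) && 6*b < 19)) && ((!(2*arr[acc] == 4*acc - 16)) ==> 6*b < 19))) && ((!(arr[b + 3] <= 9 || acc <= -5)) ==> 6*b < 1)
Answer: WP = ((arr[b + 3] <= 9 || acc <= -5) ==> ((2*arr[acc] == 4*acc - 16 ==> (3*acc < b - 5 && (!(2*arr[acc] == 4*acc - 16)) && 6*b < 19)) && ((!(2*arr[acc] == 4*acc - 16)) ==> 6*b < 19))) && ((!(arr[b + 3] <= 9 || acc <= -5)) ==> 6*b < 1)


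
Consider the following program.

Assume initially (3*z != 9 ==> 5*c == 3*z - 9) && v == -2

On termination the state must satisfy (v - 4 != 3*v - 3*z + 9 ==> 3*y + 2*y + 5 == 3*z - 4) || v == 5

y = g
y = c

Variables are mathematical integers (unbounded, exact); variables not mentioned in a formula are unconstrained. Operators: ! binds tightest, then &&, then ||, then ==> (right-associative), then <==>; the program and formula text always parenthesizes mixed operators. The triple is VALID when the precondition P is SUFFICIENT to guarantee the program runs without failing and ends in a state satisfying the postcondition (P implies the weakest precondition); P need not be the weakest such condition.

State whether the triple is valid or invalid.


Working backward. After the program, the postcondition (v - 4 != 3*v - 3*z + 9 ==> 3*y + 2*y + 5 == 3*z - 4) || v == 5 must hold; in canonical form it is (3*z != 2*v + 13 ==> 5*y == 3*z - 9) || v == 5.
Before y := c: (3*z != 2*v + 13 ==> 5*c == 3*z - 9) || v == 5
Before y := g: (3*z != 2*v + 13 ==> 5*c == 3*z - 9) || v == 5
The weakest precondition is (3*z != 2*v + 13 ==> 5*c == 3*z - 9) || v == 5.
Check whether (3*z != 9 ==> 5*c == 3*z - 9) && v == -2 implies it.
Every state satisfying the precondition satisfies the weakest precondition: the implication holds.
Answer: valid


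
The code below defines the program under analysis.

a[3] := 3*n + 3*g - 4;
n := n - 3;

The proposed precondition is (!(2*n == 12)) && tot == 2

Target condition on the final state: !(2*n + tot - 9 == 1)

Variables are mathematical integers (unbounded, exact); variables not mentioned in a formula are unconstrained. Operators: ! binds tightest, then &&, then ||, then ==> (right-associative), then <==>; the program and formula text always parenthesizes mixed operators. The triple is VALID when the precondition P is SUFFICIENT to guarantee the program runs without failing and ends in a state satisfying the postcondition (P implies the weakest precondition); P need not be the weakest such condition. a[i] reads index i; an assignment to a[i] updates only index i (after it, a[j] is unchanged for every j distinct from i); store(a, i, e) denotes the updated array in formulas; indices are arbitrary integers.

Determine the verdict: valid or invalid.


Working backward. After the program, the postcondition !(2*n + tot - 9 == 1) must hold; in canonical form it is !(2*n + tot == 10).
Before n := n - 3: !(2*n + tot == 16)
Before a[3] := 3*n + 3*g - 4: !(2*n + tot == 16)
The weakest precondition is !(2*n + tot == 16).
Check whether (!(2*n == 12)) && tot == 2 implies it.
Countermodel: at the initial state n = 7, tot = 2, the precondition holds but the weakest precondition fails.
Answer: invalid


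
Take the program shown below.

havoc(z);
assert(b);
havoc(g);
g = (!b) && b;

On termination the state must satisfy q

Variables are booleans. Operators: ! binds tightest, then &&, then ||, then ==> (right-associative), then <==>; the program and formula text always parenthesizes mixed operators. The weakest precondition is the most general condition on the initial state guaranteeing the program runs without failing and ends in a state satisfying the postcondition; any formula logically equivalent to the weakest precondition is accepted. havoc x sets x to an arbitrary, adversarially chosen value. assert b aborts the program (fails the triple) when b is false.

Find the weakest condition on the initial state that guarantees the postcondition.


Working backward. After the program, q must hold.
Before g := (!b) && b: q
Before havoc g: q
Before assert b: b && q
Before havoc z: b && q
Answer: WP = b && q


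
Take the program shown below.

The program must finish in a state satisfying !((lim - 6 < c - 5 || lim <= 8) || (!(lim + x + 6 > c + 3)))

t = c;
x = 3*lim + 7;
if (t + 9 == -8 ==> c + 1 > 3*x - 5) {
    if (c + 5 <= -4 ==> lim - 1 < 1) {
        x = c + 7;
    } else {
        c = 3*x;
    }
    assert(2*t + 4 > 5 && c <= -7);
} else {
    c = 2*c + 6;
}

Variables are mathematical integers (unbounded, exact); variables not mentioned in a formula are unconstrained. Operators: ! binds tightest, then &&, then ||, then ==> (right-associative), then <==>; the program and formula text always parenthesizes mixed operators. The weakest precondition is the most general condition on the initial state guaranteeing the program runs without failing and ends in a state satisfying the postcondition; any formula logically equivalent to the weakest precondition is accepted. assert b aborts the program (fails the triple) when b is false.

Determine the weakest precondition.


Working backward. After the program, the postcondition !((lim - 6 < c - 5 || lim <= 8) || (!(lim + x + 6 > c + 3))) must hold; in canonical form it is !(lim < c + 1 || lim <= 8 || (!(lim + x > c - 3))).
Then branch requires ((c <= -9 ==> lim < 2) ==> (2*t > 1 && c <= -7 && (!(lim < c + 1 || lim <= 8 || (!(lim > -10)))))) && ((!(c <= -9 ==> lim < 2)) ==> (2*t > 1 && 3*x <= -7 && (!(lim < 3*x + 1 || lim <= 8 || (!(lim > 2*x - 3)))))); else branch requires !(lim < 2*c + 7 || lim <= 8 || (!(lim + x > 2*c + 3))).
Before the if: ((t == -17 ==> c > 3*x - 6) ==> (((c <= -9 ==> lim < 2) ==> (2*t > 1 && c <= -7 && (!(lim < c + 1 || lim <= 8 || (!(lim > -10)))))) && ((!(c <= -9 ==> lim < 2)) ==> (2*t > 1 && 3*x <= -7 && (!(lim < 3*x + 1 || lim <= 8 || (!(lim > 2*x - 3)))))))) && ((!(t == -17 ==> c > 3*x - 6)) ==> (!(lim < 2*c + 7 || lim <= 8 || (!(lim + x > 2*c + 3)))))
Before x := 3*lim + 7: ((t == -17 ==> c > 9*lim + 15) ==> (((c <= -9 ==> lim < 2) ==> (2*t > 1 && c <= -7 && (!(lim < c + 1 || lim <= 8 || (!(lim > -10)))))) && ((!(c <= -9 ==> lim < 2)) ==> (2*t > 1 && 9*lim <= -28 && (!(8*lim > -22 || lim <= 8 || (!(5*lim < -11)))))))) && ((!(t == -17 ==> c > 9*lim + 15)) ==> (!(lim < 2*c + 7 || lim <= 8 || (!(4*lim > 2*c - 4)))))
Before t := c: ((c == -17 ==> c > 9*lim + 15) ==> (((c <= -9 ==> lim < 2) ==> (2*c > 1 && c <= -7 && (!(lim < c + 1 || lim <= 8 || (!(lim > -10)))))) && ((!(c <= -9 ==> lim < 2)) ==> (2*c > 1 && 9*lim <= -28 && (!(8*lim > -22 || lim <= 8 || (!(5*lim < -11)))))))) && ((!(c == -17 ==> c > 9*lim + 15)) ==> (!(lim < 2*c + 7 || lim <= 8 || (!(4*lim > 2*c - 4)))))
Answer: WP = ((c == -17 ==> c > 9*lim + 15) ==> (((c <= -9 ==> lim < 2) ==> (2*c > 1 && c <= -7 && (!(lim < c + 1 || lim <= 8 || (!(lim > -10)))))) && ((!(c <= -9 ==> lim < 2)) ==> (2*c > 1 && 9*lim <= -28 && (!(8*lim > -22 || lim <= 8 || (!(5*lim < -11)))))))) && ((!(c == -17 ==> c > 9*lim + 15)) ==> (!(lim < 2*c + 7 || lim <= 8 || (!(4*lim > 2*c - 4)))))


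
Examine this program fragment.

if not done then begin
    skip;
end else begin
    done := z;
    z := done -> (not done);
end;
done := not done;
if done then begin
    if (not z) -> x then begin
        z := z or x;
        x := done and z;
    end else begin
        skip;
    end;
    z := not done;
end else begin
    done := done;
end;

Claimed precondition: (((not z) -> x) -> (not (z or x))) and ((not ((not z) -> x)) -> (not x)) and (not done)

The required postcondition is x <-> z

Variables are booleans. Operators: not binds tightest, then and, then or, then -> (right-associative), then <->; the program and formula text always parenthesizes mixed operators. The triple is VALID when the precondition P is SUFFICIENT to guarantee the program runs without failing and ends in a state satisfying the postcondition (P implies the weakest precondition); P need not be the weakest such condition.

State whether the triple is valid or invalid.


Working backward. After the program, x <-> z must hold.
Then branch requires (((not z) -> x) -> ((done and (z or x)) <-> (not done))) and ((not ((not z) -> x)) -> (x <-> (not done))); else branch requires x <-> z.
Before the if: (done -> ((((not z) -> x) -> ((done and (z or x)) <-> (not done))) and ((not ((not z) -> x)) -> (x <-> (not done))))) and ((not done) -> (x <-> z))
Before done := not done: ((not done) -> ((((not z) -> x) -> (((not done) and (z or x)) <-> done)) and ((not ((not z) -> x)) -> (x <-> done)))) and (done -> (x <-> z))
Then branch requires ((not done) -> ((((not z) -> x) -> (((not done) and (z or x)) <-> done)) and ((not ((not z) -> x)) -> (x <-> done)))) and (done -> (x <-> z)); else branch requires ((not z) -> ((((not (z -> (not z))) -> x) -> (((not z) and ((z -> (not z)) or x)) <-> z)) and ((not ((not (z -> (not z))) -> x)) -> (x <-> z)))) and (z -> (x <-> (z -> (not z)))).
Before the if: ((not done) -> (((not done) -> ((((not z) -> x) -> (((not done) and (z or x)) <-> done)) and ((not ((not z) -> x)) -> (x <-> done)))) and (done -> (x <-> z)))) and (done -> (((not z) -> ((((not (z -> (not z))) -> x) -> (((not z) and ((z -> (not z)) or x)) <-> z)) and ((not ((not (z -> (not z))) -> x)) -> (x <-> z)))) and (z -> (x <-> (z -> (not z))))))
The weakest precondition is ((not done) -> (((not done) -> ((((not z) -> x) -> (((not done) and (z or x)) <-> done)) and ((not ((not z) -> x)) -> (x <-> done)))) and (done -> (x <-> z)))) and (done -> (((not z) -> ((((not (z -> (not z))) -> x) -> (((not z) and ((z -> (not z)) or x)) <-> z)) and ((not ((not (z -> (not z))) -> x)) -> (x <-> z)))) and (z -> (x <-> (z -> (not z)))))).
Check whether (((not z) -> x) -> (not (z or x))) and ((not ((not z) -> x)) -> (not x)) and (not done) implies it.
Every state satisfying the precondition satisfies the weakest precondition: the implication holds.
Answer: valid


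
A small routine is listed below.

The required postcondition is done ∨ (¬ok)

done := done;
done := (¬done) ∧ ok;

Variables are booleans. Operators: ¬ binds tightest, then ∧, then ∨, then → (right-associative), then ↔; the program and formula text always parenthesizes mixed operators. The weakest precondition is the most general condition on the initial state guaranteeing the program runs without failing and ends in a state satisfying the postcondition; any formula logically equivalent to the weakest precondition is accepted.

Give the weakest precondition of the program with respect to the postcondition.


Working backward. After the program, done ∨ (¬ok) must hold.
Before done := (¬done) ∧ ok: ((¬done) ∧ ok) ∨ (¬ok)
Before done := done: ((¬done) ∧ ok) ∨ (¬ok)
Answer: WP = ((¬done) ∧ ok) ∨ (¬ok)


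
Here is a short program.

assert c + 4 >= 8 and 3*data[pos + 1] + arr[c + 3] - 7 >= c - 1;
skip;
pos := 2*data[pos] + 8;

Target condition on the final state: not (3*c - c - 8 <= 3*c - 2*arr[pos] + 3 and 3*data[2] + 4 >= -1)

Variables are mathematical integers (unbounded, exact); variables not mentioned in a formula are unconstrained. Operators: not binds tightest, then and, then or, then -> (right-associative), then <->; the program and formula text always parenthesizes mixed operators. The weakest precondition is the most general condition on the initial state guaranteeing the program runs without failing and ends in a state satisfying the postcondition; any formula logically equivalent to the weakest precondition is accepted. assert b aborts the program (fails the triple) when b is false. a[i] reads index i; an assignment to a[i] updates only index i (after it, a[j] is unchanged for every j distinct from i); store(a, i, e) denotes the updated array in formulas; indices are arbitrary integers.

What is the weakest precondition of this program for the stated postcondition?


Working backward. After the program, the postcondition not (3*c - c - 8 <= 3*c - 2*arr[pos] + 3 and 3*data[2] + 4 >= -1) must hold; in canonical form it is not (2*arr[pos] <= c + 11 and 3*data[2] >= -5).
Before pos := 2*data[pos] + 8: not (2*arr[2*data[pos] + 8] <= c + 11 and 3*data[2] >= -5)
Before skip: not (2*arr[2*data[pos] + 8] <= c + 11 and 3*data[2] >= -5)
Before assert c + 4 >= 8 and 3*data[pos + 1] + arr[c + 3] - 7 >= c - 1: c >= 4 and arr[c + 3] + 3*data[pos + 1] >= c + 6 and (not (2*arr[2*data[pos] + 8] <= c + 11 and 3*data[2] >= -5))
Answer: WP = c >= 4 and arr[c + 3] + 3*data[pos + 1] >= c + 6 and (not (2*arr[2*data[pos] + 8] <= c + 11 and 3*data[2] >= -5))


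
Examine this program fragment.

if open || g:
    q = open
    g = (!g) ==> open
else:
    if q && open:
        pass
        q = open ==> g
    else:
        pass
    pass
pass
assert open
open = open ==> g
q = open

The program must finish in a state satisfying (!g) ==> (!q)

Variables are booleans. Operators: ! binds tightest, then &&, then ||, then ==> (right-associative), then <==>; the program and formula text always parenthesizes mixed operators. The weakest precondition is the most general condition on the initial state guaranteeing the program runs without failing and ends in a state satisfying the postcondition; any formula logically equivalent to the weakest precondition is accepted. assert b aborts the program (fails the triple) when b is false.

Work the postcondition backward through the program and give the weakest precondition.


Working backward. After the program, (!g) ==> (!q) must hold.
Before q := open: (!g) ==> (!open)
Before open := open ==> g: (!g) ==> (!(open ==> g))
Before assert open: open && ((!g) ==> (!(open ==> g)))
Before skip: open && ((!g) ==> (!(open ==> g)))
Then branch requires open && ((!((!g) ==> open)) ==> (!(open ==> ((!g) ==> open)))); else branch requires ((q && open) ==> (open && ((!g) ==> (!(open ==> g))))) && ((!(q && open)) ==> (open && ((!g) ==> (!(open ==> g))))).
Before the if: ((open || g) ==> (open && ((!((!g) ==> open)) ==> (!(open ==> ((!g) ==> open)))))) && ((!(open || g)) ==> (((q && open) ==> (open && ((!g) ==> (!(open ==> g))))) && ((!(q && open)) ==> (open && ((!g) ==> (!(open ==> g)))))))
Answer: WP = ((open || g) ==> (open && ((!((!g) ==> open)) ==> (!(open ==> ((!g) ==> open)))))) && ((!(open || g)) ==> (((q && open) ==> (open && ((!g) ==> (!(open ==> g))))) && ((!(q && open)) ==> (open && ((!g) ==> (!(open ==> g)))))))


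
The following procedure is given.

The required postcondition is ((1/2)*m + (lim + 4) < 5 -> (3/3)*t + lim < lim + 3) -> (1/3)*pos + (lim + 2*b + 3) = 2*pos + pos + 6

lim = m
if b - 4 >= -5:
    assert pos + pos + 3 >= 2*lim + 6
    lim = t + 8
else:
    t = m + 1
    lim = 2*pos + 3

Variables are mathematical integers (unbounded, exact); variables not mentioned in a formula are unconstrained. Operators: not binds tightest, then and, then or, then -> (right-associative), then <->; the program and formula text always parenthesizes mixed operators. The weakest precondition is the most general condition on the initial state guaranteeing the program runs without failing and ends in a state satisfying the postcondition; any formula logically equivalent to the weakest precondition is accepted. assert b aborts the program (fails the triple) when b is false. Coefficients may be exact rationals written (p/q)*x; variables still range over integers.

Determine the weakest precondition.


Working backward. After the program, the postcondition ((1/2)*m + (lim + 4) < 5 -> (3/3)*t + lim < lim + 3) -> (1/3)*pos + (lim + 2*b + 3) = 2*pos + pos + 6 must hold; in canonical form it is (lim + (1/2)*m < 1 -> t < 3) -> 2*b + lim = (8/3)*pos + 3.
Then branch requires 2*pos >= 2*lim + 3 and (((1/2)*m + t < -7 -> t < 3) -> 2*b + t = (8/3)*pos - 5); else branch requires ((1/2)*m + 2*pos < -2 -> m < 2) -> 2*b = (2/3)*pos.
Before the if: (b >= -1 -> (2*pos >= 2*lim + 3 and (((1/2)*m + t < -7 -> t < 3) -> 2*b + t = (8/3)*pos - 5))) and ((not (b >= -1)) -> (((1/2)*m + 2*pos < -2 -> m < 2) -> 2*b = (2/3)*pos))
Before lim := m: (b >= -1 -> (2*pos >= 2*m + 3 and (((1/2)*m + t < -7 -> t < 3) -> 2*b + t = (8/3)*pos - 5))) and ((not (b >= -1)) -> (((1/2)*m + 2*pos < -2 -> m < 2) -> 2*b = (2/3)*pos))
Answer: WP = (b >= -1 -> (2*pos >= 2*m + 3 and (((1/2)*m + t < -7 -> t < 3) -> 2*b + t = (8/3)*pos - 5))) and ((not (b >= -1)) -> (((1/2)*m + 2*pos < -2 -> m < 2) -> 2*b = (2/3)*pos))


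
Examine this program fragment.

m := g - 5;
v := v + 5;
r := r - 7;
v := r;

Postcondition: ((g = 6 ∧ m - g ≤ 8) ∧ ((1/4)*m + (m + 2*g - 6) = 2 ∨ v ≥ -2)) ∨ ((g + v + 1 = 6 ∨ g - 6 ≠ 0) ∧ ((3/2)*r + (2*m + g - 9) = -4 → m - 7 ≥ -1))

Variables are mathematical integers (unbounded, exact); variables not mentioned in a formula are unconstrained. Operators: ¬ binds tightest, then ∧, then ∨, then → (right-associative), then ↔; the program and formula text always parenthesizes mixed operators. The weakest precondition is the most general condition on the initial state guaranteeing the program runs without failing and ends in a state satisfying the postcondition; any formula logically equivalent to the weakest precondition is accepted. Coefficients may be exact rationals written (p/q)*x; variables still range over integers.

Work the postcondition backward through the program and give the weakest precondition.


Working backward. After the program, the postcondition ((g = 6 ∧ m - g ≤ 8) ∧ ((1/4)*m + (m + 2*g - 6) = 2 ∨ v ≥ -2)) ∨ ((g + v + 1 = 6 ∨ g - 6 ≠ 0) ∧ ((3/2)*r + (2*m + g - 9) = -4 → m - 7 ≥ -1)) must hold; in canonical form it is (g = 6 ∧ m ≤ g + 8 ∧ (2*g + (5/4)*m = 8 ∨ v ≥ -2)) ∨ ((g + v = 5 ∨ g ≠ 6) ∧ (g + 2*m + (3/2)*r = 5 → m ≥ 6)).
Before v := r: (g = 6 ∧ m ≤ g + 8 ∧ (2*g + (5/4)*m = 8 ∨ r ≥ -2)) ∨ ((g + r = 5 ∨ g ≠ 6) ∧ (g + 2*m + (3/2)*r = 5 → m ≥ 6))
Before r := r - 7: (g = 6 ∧ m ≤ g + 8 ∧ (2*g + (5/4)*m = 8 ∨ r ≥ 5)) ∨ ((g + r = 12 ∨ g ≠ 6) ∧ (g + 2*m + (3/2)*r = 31/2 → m ≥ 6))
Before v := v + 5: (g = 6 ∧ m ≤ g + 8 ∧ (2*g + (5/4)*m = 8 ∨ r ≥ 5)) ∨ ((g + r = 12 ∨ g ≠ 6) ∧ (g + 2*m + (3/2)*r = 31/2 → m ≥ 6))
Before m := g - 5: (g = 6 ∧ ((13/4)*g = 57/4 ∨ r ≥ 5)) ∨ ((g + r = 12 ∨ g ≠ 6) ∧ (3*g + (3/2)*r = 51/2 → g ≥ 11))
Answer: WP = (g = 6 ∧ ((13/4)*g = 57/4 ∨ r ≥ 5)) ∨ ((g + r = 12 ∨ g ≠ 6) ∧ (3*g + (3/2)*r = 51/2 → g ≥ 11))


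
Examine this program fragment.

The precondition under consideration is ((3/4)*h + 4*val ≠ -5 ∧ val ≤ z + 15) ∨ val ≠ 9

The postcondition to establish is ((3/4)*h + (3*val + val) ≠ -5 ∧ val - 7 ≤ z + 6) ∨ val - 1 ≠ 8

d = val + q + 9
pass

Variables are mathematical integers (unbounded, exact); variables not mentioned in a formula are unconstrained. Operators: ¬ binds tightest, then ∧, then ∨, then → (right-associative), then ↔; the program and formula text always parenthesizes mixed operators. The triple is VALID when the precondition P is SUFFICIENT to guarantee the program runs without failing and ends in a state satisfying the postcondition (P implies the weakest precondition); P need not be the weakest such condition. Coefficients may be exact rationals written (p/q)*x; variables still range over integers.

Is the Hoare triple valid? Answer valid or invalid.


Working backward. After the program, the postcondition ((3/4)*h + (3*val + val) ≠ -5 ∧ val - 7 ≤ z + 6) ∨ val - 1 ≠ 8 must hold; in canonical form it is ((3/4)*h + 4*val ≠ -5 ∧ val ≤ z + 13) ∨ val ≠ 9.
Before skip: ((3/4)*h + 4*val ≠ -5 ∧ val ≤ z + 13) ∨ val ≠ 9
Before d := val + q + 9: ((3/4)*h + 4*val ≠ -5 ∧ val ≤ z + 13) ∨ val ≠ 9
The weakest precondition is ((3/4)*h + 4*val ≠ -5 ∧ val ≤ z + 13) ∨ val ≠ 9.
Check whether ((3/4)*h + 4*val ≠ -5 ∧ val ≤ z + 15) ∨ val ≠ 9 implies it.
Countermodel: at the initial state h = 0, val = 9, z = -6, the precondition holds but the weakest precondition fails.
Answer: invalid


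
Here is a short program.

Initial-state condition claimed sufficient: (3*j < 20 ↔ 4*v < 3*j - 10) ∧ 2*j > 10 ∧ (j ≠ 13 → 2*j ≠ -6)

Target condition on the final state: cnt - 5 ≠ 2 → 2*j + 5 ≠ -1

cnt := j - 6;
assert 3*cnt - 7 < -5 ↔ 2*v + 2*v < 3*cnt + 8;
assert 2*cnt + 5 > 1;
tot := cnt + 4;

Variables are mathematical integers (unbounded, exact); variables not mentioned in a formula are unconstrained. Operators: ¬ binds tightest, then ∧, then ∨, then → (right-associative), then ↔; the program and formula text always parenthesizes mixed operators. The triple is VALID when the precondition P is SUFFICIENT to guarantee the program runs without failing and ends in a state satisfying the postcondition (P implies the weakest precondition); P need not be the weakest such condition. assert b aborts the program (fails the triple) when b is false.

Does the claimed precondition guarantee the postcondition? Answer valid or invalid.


Working backward. After the program, the postcondition cnt - 5 ≠ 2 → 2*j + 5 ≠ -1 must hold; in canonical form it is cnt ≠ 7 → 2*j ≠ -6.
Before tot := cnt + 4: cnt ≠ 7 → 2*j ≠ -6
Before assert 2*cnt + 5 > 1: 2*cnt > -4 ∧ (cnt ≠ 7 → 2*j ≠ -6)
Before assert 3*cnt - 7 < -5 ↔ 2*v + 2*v < 3*cnt + 8: (3*cnt < 2 ↔ 4*v < 3*cnt + 8) ∧ 2*cnt > -4 ∧ (cnt ≠ 7 → 2*j ≠ -6)
Before cnt := j - 6: (3*j < 20 ↔ 4*v < 3*j - 10) ∧ 2*j > 8 ∧ (j ≠ 13 → 2*j ≠ -6)
The weakest precondition is (3*j < 20 ↔ 4*v < 3*j - 10) ∧ 2*j > 8 ∧ (j ≠ 13 → 2*j ≠ -6).
Check whether (3*j < 20 ↔ 4*v < 3*j - 10) ∧ 2*j > 10 ∧ (j ≠ 13 → 2*j ≠ -6) implies it.
Every state satisfying the precondition satisfies the weakest precondition: the implication holds.
Answer: valid


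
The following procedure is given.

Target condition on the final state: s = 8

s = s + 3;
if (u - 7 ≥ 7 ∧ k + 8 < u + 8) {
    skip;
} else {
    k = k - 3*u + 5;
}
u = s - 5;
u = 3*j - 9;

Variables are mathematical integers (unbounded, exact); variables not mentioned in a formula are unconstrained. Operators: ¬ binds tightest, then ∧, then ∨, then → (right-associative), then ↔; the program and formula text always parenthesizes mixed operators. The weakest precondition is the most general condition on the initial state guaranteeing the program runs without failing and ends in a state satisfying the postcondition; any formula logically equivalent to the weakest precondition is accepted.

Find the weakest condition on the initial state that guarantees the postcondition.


Working backward. After the program, s = 8 must hold.
Before u := 3*j - 9: s = 8
Before u := s - 5: s = 8
Then branch requires s = 8; else branch requires s = 8.
Before the if: ((u ≥ 14 ∧ k < u) → s = 8) ∧ ((¬(u ≥ 14 ∧ k < u)) → s = 8)
Before s := s + 3: ((u ≥ 14 ∧ k < u) → s = 5) ∧ ((¬(u ≥ 14 ∧ k < u)) → s = 5)
Answer: WP = ((u ≥ 14 ∧ k < u) → s = 5) ∧ ((¬(u ≥ 14 ∧ k < u)) → s = 5)
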